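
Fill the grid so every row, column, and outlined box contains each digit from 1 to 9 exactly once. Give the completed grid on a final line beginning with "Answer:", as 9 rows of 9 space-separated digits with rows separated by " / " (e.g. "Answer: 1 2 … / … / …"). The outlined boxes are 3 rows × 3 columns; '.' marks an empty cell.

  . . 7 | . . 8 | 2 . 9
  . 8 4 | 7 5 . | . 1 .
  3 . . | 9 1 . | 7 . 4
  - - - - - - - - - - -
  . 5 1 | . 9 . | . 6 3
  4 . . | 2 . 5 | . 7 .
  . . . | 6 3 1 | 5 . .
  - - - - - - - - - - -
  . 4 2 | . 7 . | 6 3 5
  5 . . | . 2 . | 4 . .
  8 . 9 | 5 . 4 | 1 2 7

Step 1. [r4c7∈{8}] only 8 remains possible at r4c7, so r4c7=8.
Step 2. [r4c1∈{2,7}] across row 4, 2 lands solely at r4c1, so r4c1=2.
Step 3. [r8c2∈{1,3,6,7}] r8c2 is the only open cell in row 8 admitting 7. So r8c2=7.
Step 4. [r6c2∈{9}] r6c2 has the single candidate 9. So r6c2=9.
Step 5. [r1c4∈{3,4}] 3 has one home in row 1: r1c4, so r1c4=3.
Step 6. [r8c6∈{3,6,9}] in col 6, 3 fits only at r8c6 ⇒ r8c6=3.
Step 7. [r5c3∈{3,6,8}] 3 has one home in col 3: r5c3 ⇒ r5c3=3.
Step 8. [r5c2∈{6}] nothing but 6 survives at r5c2 ⇒ r5c2=6.
Step 9. [r8c4∈{1,8}] across row 8, 1 lands solely at r8c4, so r8c4=1.
Step 10. [r2c9∈{6}] r2c9 is down to just 6. So r2c9=6.
Step 11. [r1c1∈{1,6}] 6 has one home in col 1: r1c1, so r1c1=6.
Step 12. [r3c8∈{5,8}] row 3 places 8 nowhere but r3c8 ⇒ r3c8=8.
Step 13. [r3c6∈{2,6}] 6 has one home in row 3: r3c6. So r3c6=6.
Step 14. [r6c1∈{7}] r6c1 is down to just 7, so r6c1=7.
Step 15. [r5c9∈{1}] r5c9 is down to just 1, so r5c9=1.
Step 16. [r7c1∈{1}] r7c1 is down to just 1 ⇒ r7c1=1.
Step 17. [r9c2∈{3}] r9c2's peers cover all but 3. So r9c2=3.
Step 18. [r2c7∈{3}] r2c7's peers cover all but 3. So r2c7=3.
Step 19. [r6c9∈{2}] r6c9 is down to just 2 ⇒ r6c9=2.
Step 20. [r3c2∈{2}] r3c2 is down to just 2, so r3c2=2.
Step 21. [r4c6∈{7}] r4c6 is down to just 7. So r4c6=7.
Step 22. [r4c4∈{4}] only 4 remains possible at r4c4 ⇒ r4c4=4.
Step 23. [r7c6∈{9}] r7c6 is down to just 9, so r7c6=9.
Step 24. [r8c8∈{9}] r8c8 is down to just 9. So r8c8=9.
Step 25. [r1c2∈{1}] r1c2's peers cover all but 1, so r1c2=1.
Step 26. [r9c5∈{6}] r9c5 has the single candidate 6. So r9c5=6.
Step 27. [r1c8∈{5}] r1c8's peers cover all but 5. So r1c8=5.
Step 28. [r2c6∈{2}] r2c6 is down to just 2. So r2c6=2.
Step 29. [r1c5∈{4}] r1c5 has the single candidate 4, so r1c5=4.
Step 30. [r6c8∈{4}] nothing but 4 survives at r6c8. So r6c8=4.
Step 31. [r6c3∈{8}] r6c3 has the single candidate 8, so r6c3=8.
Step 32. [r8c9∈{8}] nothing but 8 survives at r8c9, so r8c9=8.
Step 33. [r8c3∈{6}] r8c3 is down to just 6, so r8c3=6.
Step 34. [r5c7∈{9}] r5c7 has the single candidate 9 ⇒ r5c7=9.
Step 35. [r2c1∈{9}] r2c1 has the single candidate 9 ⇒ r2c1=9.
Step 36. [r5c5∈{8}] nothing but 8 survives at r5c5. So r5c5=8.
Step 37. [r3c3∈{5}] r3c3 has the single candidate 5. So r3c3=5.
Step 38. [r7c4∈{8}] r7c4's peers cover all but 8. So r7c4=8.

Answer: 6 1 7 3 4 8 2 5 9 / 9 8 4 7 5 2 3 1 6 / 3 2 5 9 1 6 7 8 4 / 2 5 1 4 9 7 8 6 3 / 4 6 3 2 8 5 9 7 1 / 7 9 8 6 3 1 5 4 2 / 1 4 2 8 7 9 6 3 5 / 5 7 6 1 2 3 4 9 8 / 8 3 9 5 6 4 1 2 7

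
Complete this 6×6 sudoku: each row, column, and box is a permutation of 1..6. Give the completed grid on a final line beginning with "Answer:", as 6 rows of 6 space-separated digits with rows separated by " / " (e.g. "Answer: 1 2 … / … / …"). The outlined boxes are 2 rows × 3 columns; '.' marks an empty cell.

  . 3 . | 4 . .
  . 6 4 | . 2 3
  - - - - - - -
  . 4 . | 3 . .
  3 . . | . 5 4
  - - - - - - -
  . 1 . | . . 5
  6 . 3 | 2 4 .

Step 1. [r3c6∈{1,2,6}] r3c6 is the only open cell in col 6 admitting 2. So r3c6=2.
Step 2. [r5c3∈{2}] nothing but 2 survives at r5c3. So r5c3=2.
Step 3. [r1c6∈{1,6}] across col 6, 6 lands solely at r1c6. So r1c6=6.
Step 4. [r1c5∈{1}] nothing but 1 survives at r1c5 ⇒ r1c5=1.
Step 5. [r3c5∈{6}] r3c5 has the single candidate 6 ⇒ r3c5=6.
Step 6. [r1c3∈{5}] r1c3 is down to just 5 ⇒ r1c3=5.
Step 7. [r3c3∈{1}] r3c3's peers cover all but 1 ⇒ r3c3=1.
Step 8. [r1c1∈{2}] r1c1's peers cover all but 2 ⇒ r1c1=2.
Step 9. [r4c4∈{1}] r4c4 is down to just 1. So r4c4=1.
Step 10. [r5c5∈{3}] only 3 remains possible at r5c5. So r5c5=3.
Step 11. [r4c2∈{2}] r4c2 has the single candidate 2. So r4c2=2.
Step 12. [r5c1∈{4}] r5c1's peers cover all but 4, so r5c1=4.
Step 13. [r4c3∈{6}] only 6 remains possible at r4c3 ⇒ r4c3=6.
Step 14. [r5c4∈{6}] r5c4 has the single candidate 6 ⇒ r5c4=6.
Step 15. [r3c1∈{5}] r3c1's peers cover all but 5 ⇒ r3c1=5.
Step 16. [r6c2∈{5}] only 5 remains possible at r6c2. So r6c2=5.
Step 17. [r6c6∈{1}] nothing but 1 survives at r6c6. So r6c6=1.
Step 18. [r2c4∈{5}] r2c4 is down to just 5 ⇒ r2c4=5.
Step 19. [r2c1∈{1}] r2c1 is down to just 1, so r2c1=1.

Answer: 2 3 5 4 1 6 / 1 6 4 5 2 3 / 5 4 1 3 6 2 / 3 2 6 1 5 4 / 4 1 2 6 3 5 / 6 5 3 2 4 1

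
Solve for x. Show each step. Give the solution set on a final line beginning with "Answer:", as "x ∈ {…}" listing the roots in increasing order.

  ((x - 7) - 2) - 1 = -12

Step 1. [((x - 7) - 2) - 1 = -12] add 1: x sits inside (… - 1). So sub: (x - 7) - 2 = -11.
Step 2. [(x - 7) - 2 = -11] add 2: x sits inside (… - 2) ⇒ sub: x - 7 = -9.
Step 3. [x - 7 = -9] -7 is outermost — add 7 both sides ⇒ sub: x = -2.

Answer: x ∈ {-2}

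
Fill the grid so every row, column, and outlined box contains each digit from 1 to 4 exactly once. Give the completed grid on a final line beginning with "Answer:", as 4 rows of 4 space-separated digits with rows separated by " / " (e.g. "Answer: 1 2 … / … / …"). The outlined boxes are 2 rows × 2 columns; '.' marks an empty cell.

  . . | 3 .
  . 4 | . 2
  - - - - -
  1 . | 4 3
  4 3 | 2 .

Step 1. [r1c2∈{1,2}] col 2 places 1 nowhere but r1c2. So r1c2=1.
Step 2. [r2c3∈{1}] r2c3 has the single candidate 1. So r2c3=1.
Step 3. [r1c1∈{2}] only 2 remains possible at r1c1, so r1c1=2.
Step 4. [r3c2∈{2}] nothing but 2 survives at r3c2. So r3c2=2.
Step 5. [r2c1∈{3}] r2c1 has the single candidate 3, so r2c1=3.
Step 6. [r4c4∈{1}] nothing but 1 survives at r4c4. So r4c4=1.
Step 7. [r1c4∈{4}] r1c4 is down to just 4. So r1c4=4.

Answer: 2 1 3 4 / 3 4 1 2 / 1 2 4 3 / 4 3 2 1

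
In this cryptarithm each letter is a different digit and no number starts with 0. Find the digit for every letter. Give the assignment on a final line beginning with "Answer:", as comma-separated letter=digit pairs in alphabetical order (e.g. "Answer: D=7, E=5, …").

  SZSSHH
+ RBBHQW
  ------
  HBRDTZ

Step 1. [col 1: H + W ≡ Z (mod 10)] H=7 is one option consistent with column 1 (H + W ≡ Z (mod 10), carry-in 0) — take it, so H=7.
Step 2. [col 1: H + W ≡ Z (mod 10)] column 1 (H + W ≡ Z (mod 10), carry-in 0) doesn't pin W yet; pick W=3 and continue, so W=3.
Step 3. [col 1: H + W ≡ Z (mod 10)] from column 1 (H=7, W=3, carry-in 0, digits 3,7 already taken and all letters distinct): Z must equal 0, so Z=0.
Step 4. [col 2: H + Q ≡ T (mod 10)] T=2 is one option consistent with column 2 (H + Q ≡ T (mod 10), carry-in 1) — take it. So T=2.
Step 5. [col 2: H + Q ≡ T (mod 10)] column 2 reads H+Q+carry(1)=T with H=7, T=2; with digits 0,2,3,7 already taken and all letters distinct, the only value for Q is 4. So Q=4.
Step 6. [col 3: S + H ≡ D (mod 10)] column 3 (S + H ≡ D (mod 10), carry-in 1) doesn't pin D yet; pick D=9 and continue, so D=9.
Step 7. [col 3: S + H ≡ D (mod 10)] from column 3 (H=7, D=9, carry-in 1, digits 0,2,3,4,7,9 already taken and all letters distinct): S must equal 1, so S=1.
Step 8. [col 4: S + B ≡ R (mod 10)] column 4 reads S+B+carry(0)=R with S=1; with digits 0,1,2,3,4,7,9 already taken and all letters distinct, the only value for B is 5, so B=5.
Step 9. [col 4: S + B ≡ R (mod 10)] column 4: given S=1, B=5, carry-in 0, and digits 0,1,2,3,4,5,7,9 already taken and all letters distinct, S+B≡R (mod 10) forces R=6. So R=6.

Answer: B=5, D=9, H=7, Q=4, R=6, S=1, T=2, W=3, Z=0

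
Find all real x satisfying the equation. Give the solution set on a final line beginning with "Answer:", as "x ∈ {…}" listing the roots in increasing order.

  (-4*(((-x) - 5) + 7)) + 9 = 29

Step 1. [(-4*(((-x) - 5) + 7)) + 9 = 29] subtract 9: x sits inside (… + 9). So sub: -4*(((-x) - 5) + 7) = 20.
Step 2. [-4*(((-x) - 5) + 7) = 20] -4 out front; divide by -4, so div: ((-x) - 5) + 7 = -5.
Step 3. [((-x) - 5) + 7 = -5] the outer +7 inverts by subtracting 7. So sub: (-x) - 5 = -12.
Step 4. [(-x) - 5 = -12] peel the -5: add 5 from each side. So sub: -x = -7.
Step 5. [-x = -7] flip signs both sides ⇒ neg: x = 7.

Answer: x ∈ {7}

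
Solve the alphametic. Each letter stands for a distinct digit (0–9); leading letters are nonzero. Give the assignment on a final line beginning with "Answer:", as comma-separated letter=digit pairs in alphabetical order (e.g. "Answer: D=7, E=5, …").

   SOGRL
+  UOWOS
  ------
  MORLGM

Step 1. [col 1: L + S ≡ M (mod 10)] several values work for M in column 1 (L + S ≡ M (mod 10), carry-in 0); try M=1. So M=1.
Step 2. [col 1: L + S ≡ M (mod 10)] no forcing yet in column 1 (carry-in 0); S=5 is free and consistent — try it ⇒ S=5.
Step 3. [col 1: L + S ≡ M (mod 10)] column 1 reads L+S+carry(0)=M with S=5, M=1; with digits 1,5 already taken and all letters distinct, the only value for L is 6. So L=6.
Step 4. [col 2: R + O ≡ G (mod 10)] G=3 is one option consistent with column 2 (R + O ≡ G (mod 10), carry-in 1) — take it. So G=3.
Step 5. [col 2: R + O ≡ G (mod 10)] several values work for O in column 2 (R + O ≡ G (mod 10), carry-in 1); try O=4 ⇒ O=4.
Step 6. [col 2: R + O ≡ G (mod 10)] in column 2 we have R+O≡G with carry-in 1; given O=4, G=3 and digits 1,3,4,5,6 already taken and all letters distinct, that pins R to 8. So R=8.
Step 7. [col 3: G + W ≡ L (mod 10)] from column 3 (G=3, L=6, carry-in 1, digits 1,3,4,5,6,8 already taken and all letters distinct): W must equal 2. So W=2.
Step 8. [col 5: S + U ≡ O (mod 10)] from column 5 (S=5, O=4, carry-in 0, digits 1,2,3,4,5,6,8 already taken and all letters distinct): U must equal 9. So U=9.

Answer: G=3, L=6, M=1, O=4, R=8, S=5, U=9, W=2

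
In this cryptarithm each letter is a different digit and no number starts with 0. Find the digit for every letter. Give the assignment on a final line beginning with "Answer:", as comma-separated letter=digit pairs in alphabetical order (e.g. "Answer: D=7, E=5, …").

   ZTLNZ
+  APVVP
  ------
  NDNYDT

Step 1. [col 1: Z + P ≡ T (mod 10)] no forcing yet in column 1 (carry-in 0); P=2 is free and consistent — try it ⇒ P=2.
Step 2. [col 1: Z + P ≡ T (mod 10)] column 1 (Z + P ≡ T (mod 10), carry-in 0) doesn't pin Z yet; pick Z=7 and continue, so Z=7.
Step 3. [N] N is the leading digit of a 6-digit sum of two 5-digit numbers; the final carry is exactly 1 ⇒ N=1.
Step 4. [col 1: Z + P ≡ T (mod 10)] column 1: given Z=7, P=2, carry-in 0, and digits 1,2,7 already taken and all letters distinct, Z+P≡T (mod 10) forces T=9 ⇒ T=9.
Step 5. [col 2: N + V ≡ D (mod 10)] column 2 (N + V ≡ D (mod 10), carry-in 0) doesn't pin V yet; pick V=3 and continue ⇒ V=3.
Step 6. [col 2: N + V ≡ D (mod 10)] column 2 reads N+V+carry(0)=D with N=1, V=3; with digits 1,2,3,7,9 already taken and all letters distinct, the only value for D is 4 ⇒ D=4.
Step 7. [col 3: L + V ≡ Y (mod 10)] from column 3 (V=3, carry-in 0, digits 1,2,3,4,7,9 already taken and all letters distinct): Y must equal 8. So Y=8.
Step 8. [col 3: L + V ≡ Y (mod 10)] column 3 reads L+V+carry(0)=Y with V=3, Y=8; with digits 1,2,3,4,7,8,9 already taken and all letters distinct, the only value for L is 5 ⇒ L=5.
Step 9. [col 5: Z + A ≡ D (mod 10)] from column 5 (Z=7, D=4, carry-in 1, digits 1,2,3,4,5,7,8,9 already taken and all letters distinct): A must equal 6, so A=6.

Answer: A=6, D=4, L=5, N=1, P=2, T=9, V=3, Y=8, Z=7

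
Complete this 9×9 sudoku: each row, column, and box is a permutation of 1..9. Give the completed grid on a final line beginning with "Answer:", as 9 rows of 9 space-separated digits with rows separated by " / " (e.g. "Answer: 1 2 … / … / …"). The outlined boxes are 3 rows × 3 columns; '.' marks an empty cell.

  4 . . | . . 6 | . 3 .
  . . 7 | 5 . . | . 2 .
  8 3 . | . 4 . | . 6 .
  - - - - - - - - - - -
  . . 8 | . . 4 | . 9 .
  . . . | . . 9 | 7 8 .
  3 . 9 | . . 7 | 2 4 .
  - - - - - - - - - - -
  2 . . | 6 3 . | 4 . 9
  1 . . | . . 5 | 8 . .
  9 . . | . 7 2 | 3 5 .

Step 1. [r3c6∈{1}] r3c6 has the single candidate 1, so r3c6=1.
Step 2. [r4c7∈{1,5,6}] across col 7, 6 lands solely at r4c7 ⇒ r4c7=6.
Step 3. [r9c4∈{1,4,8}] r9c4 is the only open cell in box 8 admitting 1 ⇒ r9c4=1.
Step 4. [r7c3∈{5}] nothing but 5 survives at r7c3. So r7c3=5.
Step 5. [r1c2∈{1,2,5,9}] across box 1, 5 lands solely at r1c2. So r1c2=5.
Step 6. [r2c2∈{1,6,9}] across col 2, 9 lands solely at r2c2. So r2c2=9.
Step 7. [r2c5∈{8}] r2c5 has the single candidate 8. So r2c5=8.
Step 8. [r1c3∈{1,2}] r1c3 is the only open cell in box 1 admitting 1. So r1c3=1.
Step 9. [r1c7∈{9}] r1c7 is down to just 9. So r1c7=9.
Step 10. [r1c5∈{2}] r1c5's peers cover all but 2. So r1c5=2.
Step 11. [r9c2∈{4,6,8}] in row 9, 8 fits only at r9c2, so r9c2=8.
Step 12. [r9c3∈{4,6}] in row 9, 4 fits only at r9c3, so r9c3=4.
Step 13. [r8c8∈{7}] nothing but 7 survives at r8c8. So r8c8=7.
Step 14. [r8c2∈{6}] r8c2 is down to just 6 ⇒ r8c2=6.
Step 15. [r6c2∈{1}] nothing but 1 survives at r6c2, so r6c2=1.
Step 16. [r6c9∈{5}] r6c9's peers cover all but 5 ⇒ r6c9=5.
Step 17. [r5c3∈{2,6}] col 3 places 6 nowhere but r5c3. So r5c3=6.
Step 18. [r3c4∈{7,9}] 9 has one home in row 3: r3c4 ⇒ r3c4=9.
Step 19. [r4c1∈{5,7}] r4c1 is the only open cell in col 1 admitting 7. So r4c1=7.
Step 20. [r4c5∈{1,5}] in row 4, 5 fits only at r4c5. So r4c5=5.
Step 21. [r4c9∈{1,3}] row 4 places 1 nowhere but r4c9 ⇒ r4c9=1.
Step 22. [r4c4∈{2,3}] r4c4 is the only open cell in row 4 admitting 3, so r4c4=3.
Step 23. [r5c2∈{2,4}] row 5 places 4 nowhere but r5c2. So r5c2=4.
Step 24. [r1c4∈{7}] r1c4's peers cover all but 7. So r1c4=7.
Step 25. [r7c8∈{1}] r7c8 is down to just 1. So r7c8=1.
Step 26. [r5c1∈{5}] nothing but 5 survives at r5c1, so r5c1=5.
Step 27. [r8c5∈{9}] only 9 remains possible at r8c5 ⇒ r8c5=9.
Step 28. [r5c9∈{3}] r5c9 is down to just 3 ⇒ r5c9=3.
Step 29. [r2c7∈{1}] r2c7 has the single candidate 1 ⇒ r2c7=1.
Step 30. [r6c4∈{8}] nothing but 8 survives at r6c4. So r6c4=8.
Step 31. [r4c2∈{2}] only 2 remains possible at r4c2 ⇒ r4c2=2.
Step 32. [r9c9∈{6}] only 6 remains possible at r9c9. So r9c9=6.
Step 33. [r8c9∈{2}] r8c9 has the single candidate 2 ⇒ r8c9=2.
Step 34. [r3c7∈{5}] r3c7 has the single candidate 5. So r3c7=5.
Step 35. [r8c3∈{3}] r8c3's peers cover all but 3, so r8c3=3.
Step 36. [r8c4∈{4}] r8c4's peers cover all but 4, so r8c4=4.
Step 37. [r3c3∈{2}] r3c3's peers cover all but 2, so r3c3=2.
Step 38. [r7c6∈{8}] r7c6 is down to just 8. So r7c6=8.
Step 39. [r1c9∈{8}] r1c9's peers cover all but 8. So r1c9=8.
Step 40. [r2c6∈{3}] r2c6's peers cover all but 3, so r2c6=3.
Step 41. [r2c9∈{4}] r2c9 is down to just 4. So r2c9=4.
Step 42. [r7c2∈{7}] only 7 remains possible at r7c2 ⇒ r7c2=7.
Step 43. [r6c5∈{6}] r6c5's peers cover all but 6 ⇒ r6c5=6.
Step 44. [r5c4∈{2}] nothing but 2 survives at r5c4 ⇒ r5c4=2.
Step 45. [r5c5∈{1}] r5c5's peers cover all but 1. So r5c5=1.
Step 46. [r3c9∈{7}] nothing but 7 survives at r3c9. So r3c9=7.
Step 47. [r2c1∈{6}] nothing but 6 survives at r2c1, so r2c1=6.

Answer: 4 5 1 7 2 6 9 3 8 / 6 9 7 5 8 3 1 2 4 / 8 3 2 9 4 1 5 6 7 / 7 2 8 3 5 4 6 9 1 / 5 4 6 2 1 9 7 8 3 / 3 1 9 8 6 7 2 4 5 / 2 7 5 6 3 8 4 1 9 / 1 6 3 4 9 5 8 7 2 / 9 8 4 1 7 2 3 5 6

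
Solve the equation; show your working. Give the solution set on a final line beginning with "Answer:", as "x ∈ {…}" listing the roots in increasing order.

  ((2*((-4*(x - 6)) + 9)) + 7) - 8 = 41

Step 1. [((2*((-4*(x - 6)) + 9)) + 7) - 8 = 41] the outer -8 inverts by adding 8, so sub: (2*((-4*(x - 6)) + 9)) + 7 = 49.
Step 2. [(2*((-4*(x - 6)) + 9)) + 7 = 49] peel the +7: subtract 7 from each side. So sub: 2*((-4*(x - 6)) + 9) = 42.
Step 3. [2*((-4*(x - 6)) + 9) = 42] 2·(inner) — divide through by 2, so div: (-4*(x - 6)) + 9 = 21.
Step 4. [(-4*(x - 6)) + 9 = 21] +9 is outermost — subtract 9 both sides ⇒ sub: -4*(x - 6) = 12.
Step 5. [-4*(x - 6) = 12] leading coefficient -4: divide by -4. So div: x - 6 = -3.
Step 6. [x - 6 = -3] peel the -6: add 6 from each side ⇒ sub: x = 3.

Answer: x ∈ {3}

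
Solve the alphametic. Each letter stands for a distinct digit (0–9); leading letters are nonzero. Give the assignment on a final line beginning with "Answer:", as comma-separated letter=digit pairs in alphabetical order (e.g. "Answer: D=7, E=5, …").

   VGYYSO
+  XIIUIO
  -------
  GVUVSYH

Step 1. [col 1: O + O ≡ H (mod 10)] no forcing yet in column 1 (carry-in 0); O=7 is free and consistent — try it ⇒ O=7.
Step 2. [col 1: O + O ≡ H (mod 10)] from column 1 (O=7, carry-in 0, digits 7 already taken and all letters distinct): H must equal 4, so H=4.
Step 3. [G] the sum has 7 digits but both addends have 6; that extra leading digit G is the final carry, namely 1. So G=1.
Step 4. [col 2: S + I ≡ Y (mod 10)] several values work for I in column 2 (S + I ≡ Y (mod 10), carry-in 1); try I=8 ⇒ I=8.
Step 5. [col 2: S + I ≡ Y (mod 10)] column 2 (S + I ≡ Y (mod 10), carry-in 1) doesn't pin Y yet; pick Y=5 and continue. So Y=5.
Step 6. [col 2: S + I ≡ Y (mod 10)] column 2 reads S+I+carry(1)=Y with I=8, Y=5; with digits 1,4,5,7,8 already taken and all letters distinct, the only value for S is 6, so S=6.
Step 7. [col 3: Y + U ≡ S (mod 10)] from column 3 (Y=5, S=6, carry-in 1, digits 1,4,5,6,7,8 already taken and all letters distinct): U must equal 0. So U=0.
Step 8. [col 4: Y + I ≡ V (mod 10)] column 4 reads Y+I+carry(0)=V with Y=5, I=8; with digits 0,1,4,5,6,7,8 already taken and all letters distinct, the only value for V is 3 ⇒ V=3.
Step 9. [col 6: V + X ≡ V (mod 10)] column 6 reads V+X+carry(1)=V with V=3; with digits 0,1,3,4,5,6,7,8 already taken and all letters distinct, the only value for X is 9. So X=9.

Answer: G=1, H=4, I=8, O=7, S=6, U=0, V=3, X=9, Y=5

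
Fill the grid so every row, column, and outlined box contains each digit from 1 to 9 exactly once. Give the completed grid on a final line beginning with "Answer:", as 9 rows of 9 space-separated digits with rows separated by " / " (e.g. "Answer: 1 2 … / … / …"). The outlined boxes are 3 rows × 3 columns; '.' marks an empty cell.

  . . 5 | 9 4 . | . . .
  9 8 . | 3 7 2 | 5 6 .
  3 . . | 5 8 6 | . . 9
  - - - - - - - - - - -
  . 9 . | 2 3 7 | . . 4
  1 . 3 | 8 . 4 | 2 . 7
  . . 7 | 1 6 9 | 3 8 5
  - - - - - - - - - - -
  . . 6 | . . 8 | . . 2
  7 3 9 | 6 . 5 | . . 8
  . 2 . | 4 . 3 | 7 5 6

Step 1. [r2c9∈{1}] r2c9's peers cover all but 1. So r2c9=1.
Step 2. [r3c7∈{4}] r3c7 is down to just 4, so r3c7=4.
Step 3. [r8c7∈{1}] only 1 remains possible at r8c7 ⇒ r8c7=1.
Step 4. [r4c1∈{5,6,8}] r4c1 is the only open cell in row 4 admitting 5. So r4c1=5.
Step 5. [r3c3∈{1,2}] in col 3, 2 fits only at r3c3 ⇒ r3c3=2.
Step 6. [r3c2∈{1,7}] 1 has one home in row 3: r3c2 ⇒ r3c2=1.
Step 7. [r7c8∈{3,4,9}] row 7 places 3 nowhere but r7c8, so r7c8=3.
Step 8. [r9c5∈{1,9}] row 9 places 9 nowhere but r9c5, so r9c5=9.
Step 9. [r7c1∈{4}] only 4 remains possible at r7c1, so r7c1=4.
Step 10. [r1c2∈{6,7}] r1c2 is the only open cell in col 2 admitting 7, so r1c2=7.
Step 11. [r4c3∈{8}] nothing but 8 survives at r4c3 ⇒ r4c3=8.
Step 12. [r3c8∈{7}] r3c8 has the single candidate 7. So r3c8=7.
Step 13. [r8c8∈{4}] r8c8 has the single candidate 4. So r8c8=4.
Step 14. [r4c7∈{6}] nothing but 6 survives at r4c7, so r4c7=6.
Step 15. [r5c5∈{5}] r5c5 is down to just 5, so r5c5=5.
Step 16. [r1c7∈{8}] r1c7's peers cover all but 8, so r1c7=8.
Step 17. [r4c8∈{1}] r4c8 has the single candidate 1 ⇒ r4c8=1.
Step 18. [r1c1∈{6}] only 6 remains possible at r1c1, so r1c1=6.
Step 19. [r1c9∈{3}] r1c9 is down to just 3. So r1c9=3.
Step 20. [r7c5∈{1}] r7c5 has the single candidate 1. So r7c5=1.
Step 21. [r7c2∈{5}] r7c2's peers cover all but 5, so r7c2=5.
Step 22. [r6c2∈{4}] only 4 remains possible at r6c2, so r6c2=4.
Step 23. [r2c3∈{4}] r2c3 is down to just 4, so r2c3=4.
Step 24. [r9c3∈{1}] only 1 remains possible at r9c3, so r9c3=1.
Step 25. [r5c8∈{9}] only 9 remains possible at r5c8, so r5c8=9.
Step 26. [r1c8∈{2}] r1c8 is down to just 2. So r1c8=2.
Step 27. [r7c4∈{7}] only 7 remains possible at r7c4 ⇒ r7c4=7.
Step 28. [r5c2∈{6}] r5c2 is down to just 6 ⇒ r5c2=6.
Step 29. [r9c1∈{8}] nothing but 8 survives at r9c1, so r9c1=8.
Step 30. [r8c5∈{2}] r8c5 has the single candidate 2 ⇒ r8c5=2.
Step 31. [r6c1∈{2}] r6c1's peers cover all but 2 ⇒ r6c1=2.
Step 32. [r7c7∈{9}] r7c7's peers cover all but 9. So r7c7=9.
Step 33. [r1c6∈{1}] only 1 remains possible at r1c6, so r1c6=1.

Answer: 6 7 5 9 4 1 8 2 3 / 9 8 4 3 7 2 5 6 1 / 3 1 2 5 8 6 4 7 9 / 5 9 8 2 3 7 6 1 4 / 1 6 3 8 5 4 2 9 7 / 2 4 7 1 6 9 3 8 5 / 4 5 6 7 1 8 9 3 2 / 7 3 9 6 2 5 1 4 8 / 8 2 1 4 9 3 7 5 6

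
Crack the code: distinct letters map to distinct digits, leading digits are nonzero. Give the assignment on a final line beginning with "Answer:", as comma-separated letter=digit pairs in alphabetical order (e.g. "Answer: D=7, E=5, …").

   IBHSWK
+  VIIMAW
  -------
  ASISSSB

Step 1. [col 1: K + W ≡ B (mod 10)] several values work for K in column 1 (K + W ≡ B (mod 10), carry-in 0); try K=7. So K=7.
Step 2. [A] adding two 6-digit numbers gives at most 6+1 digits, and here it does — A is that final carry and must be 1. So A=1.
Step 3. [col 1: K + W ≡ B (mod 10)] B=9 is one option consistent with column 1 (K + W ≡ B (mod 10), carry-in 0) — take it ⇒ B=9.
Step 4. [col 1: K + W ≡ B (mod 10)] in column 1 we have K+W≡B with carry-in 0; given K=7, B=9 and digits 1,7,9 already taken and all letters distinct, that pins W to 2 ⇒ W=2.
Step 5. [col 2: W + A ≡ S (mod 10)] column 2 reads W+A+carry(0)=S with W=2, A=1; with digits 1,2,7,9 already taken and all letters distinct, the only value for S is 3 ⇒ S=3.
Step 6. [col 3: S + M ≡ S (mod 10)] column 3 reads S+M+carry(0)=S with S=3; with digits 1,2,3,7,9 already taken and all letters distinct, the only value for M is 0, so M=0.
Step 7. [col 4: H + I ≡ S (mod 10)] H=5 is one option consistent with column 4 (H + I ≡ S (mod 10), carry-in 0) — take it, so H=5.
Step 8. [col 4: H + I ≡ S (mod 10)] column 4: given H=5, S=3, carry-in 0, and digits 0,1,2,3,5,7,9 already taken and all letters distinct, H+I≡S (mod 10) forces I=8. So I=8.
Step 9. [col 6: I + V ≡ S (mod 10)] column 6: given I=8, S=3, carry-in 1, and digits 0,1,2,3,5,7,8,9 already taken and all letters distinct, I+V≡S (mod 10) forces V=4 ⇒ V=4.

Answer: A=1, B=9, H=5, I=8, K=7, M=0, S=3, V=4, W=2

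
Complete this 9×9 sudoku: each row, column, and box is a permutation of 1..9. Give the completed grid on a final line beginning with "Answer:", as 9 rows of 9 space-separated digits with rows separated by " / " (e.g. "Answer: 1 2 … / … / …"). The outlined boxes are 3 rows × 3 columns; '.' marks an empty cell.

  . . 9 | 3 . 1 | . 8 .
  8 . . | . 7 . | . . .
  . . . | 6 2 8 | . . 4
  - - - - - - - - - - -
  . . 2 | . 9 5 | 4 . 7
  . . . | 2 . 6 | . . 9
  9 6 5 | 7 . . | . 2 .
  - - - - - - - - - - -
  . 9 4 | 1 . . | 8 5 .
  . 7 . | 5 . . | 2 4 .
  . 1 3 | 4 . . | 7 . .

Step 1. [r9c9∈{6}] r9c9's peers cover all but 6 ⇒ r9c9=6.
Step 2. [r1c1∈{2,4,5,6,7}] row 1 places 7 nowhere but r1c1 ⇒ r1c1=7.
Step 3. [r7c9∈{3}] nothing but 3 survives at r7c9 ⇒ r7c9=3.
Step 4. [r3c3∈{1}] only 1 remains possible at r3c3, so r3c3=1.
Step 5. [r5c7∈{1,3,5}] across row 5, 5 lands solely at r5c7. So r5c7=5.
Step 6. [r5c1∈{1,3,4}] 4 has one home in col 1: r5c1, so r5c1=4.
Step 7. [r8c6∈{3,9}] across row 8, 9 lands solely at r8c6, so r8c6=9.
Step 8. [r8c5∈{3,6,8}] in row 8, 3 fits only at r8c5, so r8c5=3.
Step 9. [r4c8∈{1,3,6}] 6 has one home in row 4: r4c8, so r4c8=6.
Step 10. [r1c5∈{4,5}] col 5 places 5 nowhere but r1c5, so r1c5=5.
Step 11. [r6c5∈{1,4,8}] across col 5, 4 lands solely at r6c5 ⇒ r6c5=4.
Step 12. [r2c9∈{1,2,5}] across col 9, 5 lands solely at r2c9. So r2c9=5.
Step 13. [r2c2∈{2,3,4}] r2c2 is the only open cell in row 2 admitting 2 ⇒ r2c2=2.
Step 14. [r9c1∈{2,5}] across row 9, 5 lands solely at r9c1. So r9c1=5.
Step 15. [r3c1∈{3}] nothing but 3 survives at r3c1. So r3c1=3.
Step 16. [r3c7∈{9}] r3c7 is down to just 9. So r3c7=9.
Step 17. [r4c2∈{3,8}] across row 4, 3 lands solely at r4c2 ⇒ r4c2=3.
Step 18. [r5c8∈{1,3}] across row 5, 3 lands solely at r5c8. So r5c8=3.
Step 19. [r2c7∈{1,3,6}] r2c7 is the only open cell in row 2 admitting 3 ⇒ r2c7=3.
Step 20. [r5c2∈{8}] r5c2 is down to just 8. So r5c2=8.
Step 21. [r7c1∈{2,6}] r7c1 is the only open cell in col 1 admitting 2, so r7c1=2.
Step 22. [r6c7∈{1}] only 1 remains possible at r6c7, so r6c7=1.
Step 23. [r8c3∈{6,8}] across row 8, 8 lands solely at r8c3 ⇒ r8c3=8.
Step 24. [r1c7∈{6}] r1c7 is down to just 6 ⇒ r1c7=6.
Step 25. [r5c3∈{7}] r5c3 has the single candidate 7, so r5c3=7.
Step 26. [r9c5∈{8}] r9c5's peers cover all but 8. So r9c5=8.
Step 27. [r6c9∈{8}] r6c9 has the single candidate 8, so r6c9=8.
Step 28. [r8c1∈{6}] r8c1's peers cover all but 6 ⇒ r8c1=6.
Step 29. [r9c6∈{2}] r9c6 is down to just 2 ⇒ r9c6=2.
Step 30. [r6c6∈{3}] only 3 remains possible at r6c6, so r6c6=3.
Step 31. [r5c5∈{1}] r5c5 has the single candidate 1. So r5c5=1.
Step 32. [r4c1∈{1}] only 1 remains possible at r4c1 ⇒ r4c1=1.
Step 33. [r7c5∈{6}] r7c5 is down to just 6, so r7c5=6.
Step 34. [r7c6∈{7}] r7c6 has the single candidate 7 ⇒ r7c6=7.
Step 35. [r1c2∈{4}] only 4 remains possible at r1c2 ⇒ r1c2=4.
Step 36. [r3c8∈{7}] r3c8 is down to just 7 ⇒ r3c8=7.
Step 37. [r4c4∈{8}] r4c4 has the single candidate 8. So r4c4=8.
Step 38. [r2c3∈{6}] r2c3 is down to just 6 ⇒ r2c3=6.
Step 39. [r9c8∈{9}] r9c8 has the single candidate 9. So r9c8=9.
Step 40. [r1c9∈{2}] nothing but 2 survives at r1c9. So r1c9=2.
Step 41. [r8c9∈{1}] r8c9 has the single candidate 1. So r8c9=1.
Step 42. [r2c8∈{1}] r2c8 is down to just 1. So r2c8=1.
Step 43. [r2c6∈{4}] nothing but 4 survives at r2c6, so r2c6=4.
Step 44. [r3c2∈{5}] r3c2's peers cover all but 5. So r3c2=5.
Step 45. [r2c4∈{9}] r2c4 has the single candidate 9, so r2c4=9.

Answer: 7 4 9 3 5 1 6 8 2 / 8 2 6 9 7 4 3 1 5 / 3 5 1 6 2 8 9 7 4 / 1 3 2 8 9 5 4 6 7 / 4 8 7 2 1 6 5 3 9 / 9 6 5 7 4 3 1 2 8 / 2 9 4 1 6 7 8 5 3 / 6 7 8 5 3 9 2 4 1 / 5 1 3 4 8 2 7 9 6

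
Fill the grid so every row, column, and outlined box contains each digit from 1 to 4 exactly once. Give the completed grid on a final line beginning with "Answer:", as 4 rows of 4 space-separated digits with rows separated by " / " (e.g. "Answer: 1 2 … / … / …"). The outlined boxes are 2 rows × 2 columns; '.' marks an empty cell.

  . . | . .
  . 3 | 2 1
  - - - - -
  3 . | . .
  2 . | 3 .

Step 1. [r4c4∈{4}] r4c4's peers cover all but 4, so r4c4=4.
Step 2. [r2c1∈{4}] nothing but 4 survives at r2c1 ⇒ r2c1=4.
Step 3. [r4c2∈{1}] r4c2 is down to just 1, so r4c2=1.
Step 4. [r1c2∈{2}] r1c2 has the single candidate 2. So r1c2=2.
Step 5. [r1c4∈{3}] nothing but 3 survives at r1c4 ⇒ r1c4=3.
Step 6. [r1c1∈{1}] only 1 remains possible at r1c1, so r1c1=1.
Step 7. [r3c3∈{1}] only 1 remains possible at r3c3, so r3c3=1.
Step 8. [r1c3∈{4}] only 4 remains possible at r1c3 ⇒ r1c3=4.
Step 9. [r3c4∈{2}] r3c4's peers cover all but 2 ⇒ r3c4=2.
Step 10. [r3c2∈{4}] r3c2 is down to just 4 ⇒ r3c2=4.

Answer: 1 2 4 3 / 4 3 2 1 / 3 4 1 2 / 2 1 3 4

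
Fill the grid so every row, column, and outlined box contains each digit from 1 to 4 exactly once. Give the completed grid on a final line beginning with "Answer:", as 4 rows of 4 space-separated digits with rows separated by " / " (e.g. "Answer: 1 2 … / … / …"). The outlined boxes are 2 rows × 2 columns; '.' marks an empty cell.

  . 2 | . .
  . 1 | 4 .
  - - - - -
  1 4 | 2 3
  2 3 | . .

Step 1. [r1c4∈{1}] nothing but 1 survives at r1c4, so r1c4=1.
Step 2. [r1c1∈{3,4}] in row 1, 4 fits only at r1c1 ⇒ r1c1=4.
Step 3. [r4c3∈{1}] r4c3's peers cover all but 1, so r4c3=1.
Step 4. [r1c3∈{3}] r1c3's peers cover all but 3, so r1c3=3.
Step 5. [r2c4∈{2}] only 2 remains possible at r2c4. So r2c4=2.
Step 6. [r2c1∈{3}] r2c1 is down to just 3. So r2c1=3.
Step 7. [r4c4∈{4}] r4c4 is down to just 4. So r4c4=4.

Answer: 4 2 3 1 / 3 1 4 2 / 1 4 2 3 / 2 3 1 4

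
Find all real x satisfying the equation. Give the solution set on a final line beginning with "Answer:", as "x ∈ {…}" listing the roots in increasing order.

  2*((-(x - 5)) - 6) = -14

Step 1. [2*((-(x - 5)) - 6) = -14] 2 out front; divide by 2. So div: (-(x - 5)) - 6 = -7.
Step 2. [(-(x - 5)) - 6 = -7] the outer -6 inverts by adding 6 ⇒ sub: -(x - 5) = -1.
Step 3. [-(x - 5) = -1] LHS negated; negate both sides, so neg: x - 5 = 1.
Step 4. [x - 5 = 1] the outer -5 inverts by adding 5. So sub: x = 6.

Answer: x ∈ {6}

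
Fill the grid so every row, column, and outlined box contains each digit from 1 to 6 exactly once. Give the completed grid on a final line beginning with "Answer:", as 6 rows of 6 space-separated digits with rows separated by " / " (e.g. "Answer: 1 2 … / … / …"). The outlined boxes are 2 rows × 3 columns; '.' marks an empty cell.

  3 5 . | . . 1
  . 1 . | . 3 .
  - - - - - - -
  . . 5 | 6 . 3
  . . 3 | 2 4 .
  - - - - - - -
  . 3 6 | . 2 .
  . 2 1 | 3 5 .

Step 1. [r2c6∈{2,4,5,6}] 2 has one home in col 6: r2c6 ⇒ r2c6=2.
Step 2. [r6c1∈{4}] r6c1's peers cover all but 4. So r6c1=4.
Step 3. [r1c4∈{4}] r1c4 is down to just 4, so r1c4=4.
Step 4. [r4c1∈{1,6}] across row 4, 1 lands solely at r4c1 ⇒ r4c1=1.
Step 5. [r4c6∈{5}] only 5 remains possible at r4c6, so r4c6=5.
Step 6. [r1c5∈{6}] r1c5's peers cover all but 6. So r1c5=6.
Step 7. [r1c3∈{2}] r1c3 is down to just 2 ⇒ r1c3=2.
Step 8. [r2c4∈{5}] nothing but 5 survives at r2c4 ⇒ r2c4=5.
Step 9. [r2c3∈{4}] only 4 remains possible at r2c3 ⇒ r2c3=4.
Step 10. [r3c1∈{2}] only 2 remains possible at r3c1 ⇒ r3c1=2.
Step 11. [r3c5∈{1}] r3c5 is down to just 1. So r3c5=1.
Step 12. [r3c2∈{4}] only 4 remains possible at r3c2, so r3c2=4.
Step 13. [r5c6∈{4}] nothing but 4 survives at r5c6 ⇒ r5c6=4.
Step 14. [r2c1∈{6}] nothing but 6 survives at r2c1, so r2c1=6.
Step 15. [r5c4∈{1}] r5c4 is down to just 1 ⇒ r5c4=1.
Step 16. [r6c6∈{6}] only 6 remains possible at r6c6. So r6c6=6.
Step 17. [r4c2∈{6}] r4c2 is down to just 6 ⇒ r4c2=6.
Step 18. [r5c1∈{5}] r5c1's peers cover all but 5 ⇒ r5c1=5.

Answer: 3 5 2 4 6 1 / 6 1 4 5 3 2 / 2 4 5 6 1 3 / 1 6 3 2 4 5 / 5 3 6 1 2 4 / 4 2 1 3 5 6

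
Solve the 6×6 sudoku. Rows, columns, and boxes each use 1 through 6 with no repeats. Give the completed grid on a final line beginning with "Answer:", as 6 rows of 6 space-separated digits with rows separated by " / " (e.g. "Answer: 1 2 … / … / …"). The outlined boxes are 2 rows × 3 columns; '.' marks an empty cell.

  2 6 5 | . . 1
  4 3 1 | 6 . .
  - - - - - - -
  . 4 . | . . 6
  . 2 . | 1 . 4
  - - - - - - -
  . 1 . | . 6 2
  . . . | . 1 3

Step 1. [r3c3∈{3}] nothing but 3 survives at r3c3, so r3c3=3.
Step 2. [r6c2∈{5}] nothing but 5 survives at r6c2 ⇒ r6c2=5.
Step 3. [r6c4∈{4}] only 4 remains possible at r6c4, so r6c4=4.
Step 4. [r3c4∈{2,5}] r3c4 is the only open cell in col 4 admitting 2 ⇒ r3c4=2.
Step 5. [r3c5∈{5}] r3c5's peers cover all but 5, so r3c5=5.
Step 6. [r4c3∈{6}] r4c3 has the single candidate 6, so r4c3=6.
Step 7. [r1c5∈{3,4}] across row 1, 4 lands solely at r1c5, so r1c5=4.
Step 8. [r5c1∈{3}] r5c1's peers cover all but 3. So r5c1=3.
Step 9. [r3c1∈{1}] r3c1 has the single candidate 1 ⇒ r3c1=1.
Step 10. [r4c5∈{3}] r4c5's peers cover all but 3, so r4c5=3.
Step 11. [r6c3∈{2}] nothing but 2 survives at r6c3 ⇒ r6c3=2.
Step 12. [r5c3∈{4}] only 4 remains possible at r5c3, so r5c3=4.
Step 13. [r6c1∈{6}] r6c1 has the single candidate 6 ⇒ r6c1=6.
Step 14. [r4c1∈{5}] only 5 remains possible at r4c1 ⇒ r4c1=5.
Step 15. [r5c4∈{5}] r5c4 is down to just 5, so r5c4=5.
Step 16. [r1c4∈{3}] nothing but 3 survives at r1c4 ⇒ r1c4=3.
Step 17. [r2c5∈{2}] nothing but 2 survives at r2c5 ⇒ r2c5=2.
Step 18. [r2c6∈{5}] only 5 remains possible at r2c6, so r2c6=5.

Answer: 2 6 5 3 4 1 / 4 3 1 6 2 5 / 1 4 3 2 5 6 / 5 2 6 1 3 4 / 3 1 4 5 6 2 / 6 5 2 4 1 3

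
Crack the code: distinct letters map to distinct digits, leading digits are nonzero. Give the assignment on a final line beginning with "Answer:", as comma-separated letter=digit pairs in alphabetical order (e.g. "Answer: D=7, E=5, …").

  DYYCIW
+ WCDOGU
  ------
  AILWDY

Step 1. [col 1: W + U ≡ Y (mod 10)] several values work for U in column 1 (W + U ≡ Y (mod 10), carry-in 0); try U=2, so U=2.
Step 2. [col 1: W + U ≡ Y (mod 10)] W=4 is one option consistent with column 1 (W + U ≡ Y (mod 10), carry-in 0) — take it ⇒ W=4.
Step 3. [col 1: W + U ≡ Y (mod 10)] in column 1 we have W+U≡Y with carry-in 0; given W=4, U=2 and digits 2,4 already taken and all letters distinct, that pins Y to 6. So Y=6.
Step 4. [col 2: I + G ≡ D (mod 10)] D=5 is one option consistent with column 2 (I + G ≡ D (mod 10), carry-in 0) — take it, so D=5.
Step 5. [col 2: I + G ≡ D (mod 10)] several values work for I in column 2 (I + G ≡ D (mod 10), carry-in 0); try I=7. So I=7.
Step 6. [col 2: I + G ≡ D (mod 10)] column 2: given I=7, D=5, carry-in 0, and digits 2,4,5,6,7 already taken and all letters distinct, I+G≡D (mod 10) forces G=8 ⇒ G=8.
Step 7. [col 3: C + O ≡ W (mod 10)] no forcing yet in column 3 (carry-in 1); O=3 is free and consistent — try it ⇒ O=3.
Step 8. [col 3: C + O ≡ W (mod 10)] column 3: given O=3, W=4, carry-in 1, and digits 2,3,4,5,6,7,8 already taken and all letters distinct, C+O≡W (mod 10) forces C=0 ⇒ C=0.
Step 9. [col 4: Y + D ≡ L (mod 10)] column 4: given Y=6, D=5, carry-in 0, and digits 0,2,3,4,5,6,7,8 already taken and all letters distinct, Y+D≡L (mod 10) forces L=1, so L=1.
Step 10. [col 6: D + W ≡ A (mod 10)] from column 6 (D=5, W=4, carry-in 0, digits 0,1,2,3,4,5,6,7,8 already taken and all letters distinct): A must equal 9. So A=9.

Answer: A=9, C=0, D=5, G=8, I=7, L=1, O=3, U=2, W=4, Y=6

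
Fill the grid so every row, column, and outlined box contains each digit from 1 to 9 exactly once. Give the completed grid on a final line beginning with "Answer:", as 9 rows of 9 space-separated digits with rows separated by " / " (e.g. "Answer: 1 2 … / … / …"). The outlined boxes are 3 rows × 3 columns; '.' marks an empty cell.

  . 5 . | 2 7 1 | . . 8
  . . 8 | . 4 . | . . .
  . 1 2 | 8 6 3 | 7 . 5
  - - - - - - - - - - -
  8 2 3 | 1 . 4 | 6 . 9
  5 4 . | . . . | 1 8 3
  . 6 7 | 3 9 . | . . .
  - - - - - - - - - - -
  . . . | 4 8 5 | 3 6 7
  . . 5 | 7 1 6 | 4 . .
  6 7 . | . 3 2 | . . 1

Step 1. [r1c7∈{9}] only 9 remains possible at r1c7. So r1c7=9.
Step 2. [r7c2∈{9}] r7c2 has the single candidate 9, so r7c2=9.
Step 3. [r2c2∈{3}] r2c2's peers cover all but 3. So r2c2=3.
Step 4. [r8c9∈{2}] r8c9 has the single candidate 2 ⇒ r8c9=2.
Step 5. [r3c8∈{4}] r3c8 has the single candidate 4. So r3c8=4.
Step 6. [r2c6∈{9}] only 9 remains possible at r2c6. So r2c6=9.
Step 7. [r2c7∈{2}] r2c7 is down to just 2 ⇒ r2c7=2.
Step 8. [r6c7∈{5}] r6c7 has the single candidate 5. So r6c7=5.
Step 9. [r9c3∈{4}] r9c3's peers cover all but 4, so r9c3=4.
Step 10. [r7c3∈{1}] r7c3's peers cover all but 1 ⇒ r7c3=1.
Step 11. [r9c8∈{5,9}] row 9 places 5 nowhere but r9c8. So r9c8=5.
Step 12. [r7c1∈{2}] r7c1 has the single candidate 2 ⇒ r7c1=2.
Step 13. [r1c8∈{3}] r1c8 is down to just 3, so r1c8=3.
Step 14. [r2c8∈{1}] r2c8 is down to just 1. So r2c8=1.
Step 15. [r6c1∈{1}] r6c1 has the single candidate 1, so r6c1=1.
Step 16. [r6c8∈{2}] nothing but 2 survives at r6c8, so r6c8=2.
Step 17. [r2c1∈{7}] only 7 remains possible at r2c1 ⇒ r2c1=7.
Step 18. [r1c1∈{4}] r1c1's peers cover all but 4 ⇒ r1c1=4.
Step 19. [r4c5∈{5}] nothing but 5 survives at r4c5, so r4c5=5.
Step 20. [r3c1∈{9}] r3c1 has the single candidate 9. So r3c1=9.
Step 21. [r5c5∈{2}] r5c5's peers cover all but 2, so r5c5=2.
Step 22. [r9c4∈{9}] only 9 remains possible at r9c4 ⇒ r9c4=9.
Step 23. [r5c6∈{7}] only 7 remains possible at r5c6, so r5c6=7.
Step 24. [r2c9∈{6}] nothing but 6 survives at r2c9 ⇒ r2c9=6.
Step 25. [r8c2∈{8}] only 8 remains possible at r8c2 ⇒ r8c2=8.
Step 26. [r1c3∈{6}] r1c3 is down to just 6. So r1c3=6.
Step 27. [r8c8∈{9}] r8c8's peers cover all but 9, so r8c8=9.
Step 28. [r8c1∈{3}] r8c1's peers cover all but 3. So r8c1=3.
Step 29. [r5c4∈{6}] nothing but 6 survives at r5c4, so r5c4=6.
Step 30. [r6c9∈{4}] r6c9 has the single candidate 4 ⇒ r6c9=4.
Step 31. [r2c4∈{5}] only 5 remains possible at r2c4 ⇒ r2c4=5.
Step 32. [r6c6∈{8}] nothing but 8 survives at r6c6. So r6c6=8.
Step 33. [r4c8∈{7}] r4c8's peers cover all but 7 ⇒ r4c8=7.
Step 34. [r5c3∈{9}] r5c3's peers cover all but 9 ⇒ r5c3=9.
Step 35. [r9c7∈{8}] r9c7 is down to just 8, so r9c7=8.

Answer: 4 5 6 2 7 1 9 3 8 / 7 3 8 5 4 9 2 1 6 / 9 1 2 8 6 3 7 4 5 / 8 2 3 1 5 4 6 7 9 / 5 4 9 6 2 7 1 8 3 / 1 6 7 3 9 8 5 2 4 / 2 9 1 4 8 5 3 6 7 / 3 8 5 7 1 6 4 9 2 / 6 7 4 9 3 2 8 5 1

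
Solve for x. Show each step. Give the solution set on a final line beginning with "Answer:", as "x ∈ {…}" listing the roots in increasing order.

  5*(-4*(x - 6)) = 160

Step 1. [5*(-4*(x - 6)) = 160] 5 out front; divide by 5, so div: -4*(x - 6) = 32.
Step 2. [-4*(x - 6) = 32] LHS = -4·(…); ÷-4 both sides ⇒ div: x - 6 = -8.
Step 3. [x - 6 = -8] peel the -6: add 6 from each side ⇒ sub: x = -2.

Answer: x ∈ {-2}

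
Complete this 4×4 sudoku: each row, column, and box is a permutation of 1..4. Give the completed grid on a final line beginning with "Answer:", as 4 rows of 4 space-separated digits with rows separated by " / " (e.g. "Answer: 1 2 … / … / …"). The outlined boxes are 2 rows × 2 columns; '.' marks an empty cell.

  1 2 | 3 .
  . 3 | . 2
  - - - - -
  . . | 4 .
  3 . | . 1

Step 1. [r4c2∈{4}] only 4 remains possible at r4c2 ⇒ r4c2=4.
Step 2. [r3c1∈{2}] r3c1's peers cover all but 2, so r3c1=2.
Step 3. [r1c4∈{4}] r1c4 has the single candidate 4. So r1c4=4.
Step 4. [r4c3∈{2}] only 2 remains possible at r4c3, so r4c3=2.
Step 5. [r2c3∈{1}] r2c3 has the single candidate 1 ⇒ r2c3=1.
Step 6. [r3c2∈{1}] only 1 remains possible at r3c2. So r3c2=1.
Step 7. [r3c4∈{3}] nothing but 3 survives at r3c4 ⇒ r3c4=3.
Step 8. [r2c1∈{4}] r2c1 has the single candidate 4, so r2c1=4.

Answer: 1 2 3 4 / 4 3 1 2 / 2 1 4 3 / 3 4 2 1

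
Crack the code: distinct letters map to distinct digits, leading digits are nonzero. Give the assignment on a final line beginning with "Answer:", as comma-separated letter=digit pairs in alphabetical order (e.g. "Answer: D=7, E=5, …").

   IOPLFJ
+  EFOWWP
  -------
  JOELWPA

Step 1. [col 1: J + P ≡ A (mod 10)] several values work for P in column 1 (J + P ≡ A (mod 10), carry-in 0); try P=7. So P=7.
Step 2. [col 1: J + P ≡ A (mod 10)] several values work for A in column 1 (J + P ≡ A (mod 10), carry-in 0); try A=8, so A=8.
Step 3. [col 1: J + P ≡ A (mod 10)] in column 1 we have J+P≡A with carry-in 0; given P=7, A=8 and digits 7,8 already taken and all letters distinct, that pins J to 1, so J=1.
Step 4. [col 2: F + W ≡ P (mod 10)] F=5 is one option consistent with column 2 (F + W ≡ P (mod 10), carry-in 0) — take it, so F=5.
Step 5. [col 2: F + W ≡ P (mod 10)] in column 2 we have F+W≡P with carry-in 0; given F=5, P=7 and digits 1,5,7,8 already taken and all letters distinct, that pins W to 2 ⇒ W=2.
Step 6. [col 3: L + W ≡ W (mod 10)] in column 3 we have L+W≡W with carry-in 0; given W=2 and digits 1,2,5,7,8 already taken and all letters distinct, that pins L to 0 ⇒ L=0.
Step 7. [col 4: P + O ≡ L (mod 10)] in column 4 we have P+O≡L with carry-in 0; given P=7, L=0 and digits 0,1,2,5,7,8 already taken and all letters distinct, that pins O to 3 ⇒ O=3.
Step 8. [col 5: O + F ≡ E (mod 10)] in column 5 we have O+F≡E with carry-in 1; given O=3, F=5 and digits 0,1,2,3,5,7,8 already taken and all letters distinct, that pins E to 9, so E=9.
Step 9. [col 6: I + E ≡ O (mod 10)] column 6 reads I+E+carry(0)=O with E=9, O=3; with digits 0,1,2,3,5,7,8,9 already taken and all letters distinct, the only value for I is 4 ⇒ I=4.

Answer: A=8, E=9, F=5, I=4, J=1, L=0, O=3, P=7, W=2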